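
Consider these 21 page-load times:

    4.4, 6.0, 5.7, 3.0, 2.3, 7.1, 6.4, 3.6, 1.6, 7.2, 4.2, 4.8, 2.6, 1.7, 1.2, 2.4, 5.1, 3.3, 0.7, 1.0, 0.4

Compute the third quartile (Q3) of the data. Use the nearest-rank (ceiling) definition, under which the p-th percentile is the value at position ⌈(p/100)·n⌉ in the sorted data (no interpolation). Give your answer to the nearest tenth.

5.1

Sorted: 0.4, 0.7, 1.0, 1.2, 1.6, 1.7, 2.3, 2.4, 2.6, 3.0, 3.3, 3.6, 4.2, 4.4, 4.8, 5.1, 5.7, 6.0, 6.4, 7.1, 7.2.
n = 21.
Position = ⌈75/100 · 21⌉ = ⌈15.75⌉ = 16.
The value at rank 16 is 5.1.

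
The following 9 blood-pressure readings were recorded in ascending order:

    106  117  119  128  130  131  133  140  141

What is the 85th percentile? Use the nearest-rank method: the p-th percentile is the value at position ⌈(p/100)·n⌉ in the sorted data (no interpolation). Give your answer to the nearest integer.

n = 9.
Position = ⌈85/100 · 9⌉ = ⌈7.65⌉ = 8.
The value at rank 8 is 140.

140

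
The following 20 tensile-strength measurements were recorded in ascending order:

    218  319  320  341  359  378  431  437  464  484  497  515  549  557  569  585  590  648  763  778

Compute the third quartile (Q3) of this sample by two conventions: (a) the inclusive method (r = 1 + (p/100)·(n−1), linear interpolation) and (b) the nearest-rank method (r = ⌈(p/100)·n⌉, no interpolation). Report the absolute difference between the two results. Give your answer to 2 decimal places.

n = 20.
(a) r = 15.25; between ranks 15 (569) and 16 (585): 573.
(b) the nearest-rank method: rank 15 → 569.
|573 − 569| = 4.

4.00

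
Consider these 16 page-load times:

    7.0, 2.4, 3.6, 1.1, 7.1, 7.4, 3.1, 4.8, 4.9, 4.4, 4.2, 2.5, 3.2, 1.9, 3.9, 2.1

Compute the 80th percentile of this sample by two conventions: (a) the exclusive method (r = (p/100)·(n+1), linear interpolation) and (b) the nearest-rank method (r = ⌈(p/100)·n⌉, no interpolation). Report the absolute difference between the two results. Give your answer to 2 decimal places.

1.26

Sorted: 1.1, 1.9, 2.1, 2.4, 2.5, 3.1, 3.2, 3.6, 3.9, 4.2, 4.4, 4.8, 4.9, 7.0, 7.1, 7.4.
n = 16.
(a) r = 13.6; between ranks 13 (4.9) and 14 (7.0): 6.16.
(b) the nearest-rank method: rank 13 → 4.9.
|6.16 − 4.9| = 1.26.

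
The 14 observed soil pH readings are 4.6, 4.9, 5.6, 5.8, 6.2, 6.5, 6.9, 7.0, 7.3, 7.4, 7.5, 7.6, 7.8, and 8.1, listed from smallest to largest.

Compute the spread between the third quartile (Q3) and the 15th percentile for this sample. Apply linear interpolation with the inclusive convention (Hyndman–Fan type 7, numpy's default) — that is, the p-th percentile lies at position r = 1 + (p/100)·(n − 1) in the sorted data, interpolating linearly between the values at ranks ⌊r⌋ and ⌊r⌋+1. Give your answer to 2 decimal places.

n = 14.
P15: r = 2.95; ranks 2–3 are 4.9, 5.6; interpolating gives 5.565.
P75: r = 10.75; ranks 10–11 are 7.4, 7.5; interpolating gives 7.475.
Difference: 7.475 − 5.565 = 1.91.

1.91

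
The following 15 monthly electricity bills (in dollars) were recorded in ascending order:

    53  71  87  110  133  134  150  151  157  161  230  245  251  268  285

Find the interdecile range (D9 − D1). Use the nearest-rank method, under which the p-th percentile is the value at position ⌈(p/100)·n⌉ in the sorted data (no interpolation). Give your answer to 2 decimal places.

197.00

n = 15.
P10: rank ⌈10/100·15⌉ = 2 → 71.
P90: rank ⌈90/100·15⌉ = 14 → 268.
Difference: 268 − 71 = 197.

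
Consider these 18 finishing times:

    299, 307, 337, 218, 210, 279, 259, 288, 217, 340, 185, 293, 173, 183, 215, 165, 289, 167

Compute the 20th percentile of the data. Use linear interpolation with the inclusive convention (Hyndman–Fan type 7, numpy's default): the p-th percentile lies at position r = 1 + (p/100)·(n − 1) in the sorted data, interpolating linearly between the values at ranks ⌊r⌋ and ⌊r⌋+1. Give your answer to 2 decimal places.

183.80

Sorted: 165, 167, 173, 183, 185, 210, 215, 217, 218, 259, 279, 288, 289, 293, 299, 307, 337, 340.
n = 18.
r = 1 + (20/100)·(18 − 1) = 1 + 3.4 = 4.4.
Rank 4 is 183 and rank 5 is 185.
Interpolate: 183 + 0.4·(185 − 183) = 183 + 0.4·2 = 183.8.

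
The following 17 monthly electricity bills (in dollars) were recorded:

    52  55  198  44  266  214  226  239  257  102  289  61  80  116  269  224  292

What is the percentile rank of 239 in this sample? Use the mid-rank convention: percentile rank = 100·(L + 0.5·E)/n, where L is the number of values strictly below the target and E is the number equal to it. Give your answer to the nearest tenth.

Sorted: 44, 52, 55, 61, 80, 102, 116, 198, 214, 224, 226, 239, 257, 266, 269, 289, 292.
Count below 239: L = 11; count equal: E = 1; n = 17.
Percentile rank = 100·(11 + 0.5·1)/17 = 100·11.5/17 = 67.65.

67.6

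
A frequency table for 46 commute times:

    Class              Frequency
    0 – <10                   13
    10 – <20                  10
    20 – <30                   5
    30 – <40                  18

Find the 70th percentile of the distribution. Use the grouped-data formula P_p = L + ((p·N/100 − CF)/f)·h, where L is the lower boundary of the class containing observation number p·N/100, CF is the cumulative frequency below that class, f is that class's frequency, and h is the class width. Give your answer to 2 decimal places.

32.33

N = 46; target position k = 70/100 · 46 = 32.2.
Cumulative frequencies: 13, 23, 28, 46.
Observation 32.2 falls in the class 30 – <40.
L = 30, CF = 28, f = 18, h = 10.
P70 = 30 + ((32.2 − 28)/18)·10 = 30 + 2.33333 = 32.3333.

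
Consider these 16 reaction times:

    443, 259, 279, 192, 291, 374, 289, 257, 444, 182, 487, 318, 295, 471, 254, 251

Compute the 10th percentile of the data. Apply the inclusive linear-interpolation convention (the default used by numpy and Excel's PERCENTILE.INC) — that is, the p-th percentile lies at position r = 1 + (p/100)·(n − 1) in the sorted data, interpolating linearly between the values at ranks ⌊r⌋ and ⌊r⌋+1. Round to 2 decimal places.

Sorted: 182, 192, 251, 254, 257, 259, 279, 289, 291, 295, 318, 374, 443, 444, 471, 487.
n = 16.
r = 1 + (10/100)·(16 − 1) = 1 + 1.5 = 2.5.
Rank 2 is 192 and rank 3 is 251.
Interpolate: 192 + 0.5·(251 − 192) = 192 + 0.5·59 = 221.5.

221.50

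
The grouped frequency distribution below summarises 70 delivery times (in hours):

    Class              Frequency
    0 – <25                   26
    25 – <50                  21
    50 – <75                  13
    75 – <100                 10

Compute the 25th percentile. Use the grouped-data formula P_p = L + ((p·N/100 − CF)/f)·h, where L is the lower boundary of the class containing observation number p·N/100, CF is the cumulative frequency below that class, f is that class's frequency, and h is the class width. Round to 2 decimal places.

16.83

N = 70; target position k = 25/100 · 70 = 17.5.
Cumulative frequencies: 26, 47, 60, 70.
Observation 17.5 falls in the class 0 – <25.
L = 0, CF = 0, f = 26, h = 25.
P25 = 0 + ((17.5 − 0)/26)·25 = 0 + 16.8269 = 16.8269.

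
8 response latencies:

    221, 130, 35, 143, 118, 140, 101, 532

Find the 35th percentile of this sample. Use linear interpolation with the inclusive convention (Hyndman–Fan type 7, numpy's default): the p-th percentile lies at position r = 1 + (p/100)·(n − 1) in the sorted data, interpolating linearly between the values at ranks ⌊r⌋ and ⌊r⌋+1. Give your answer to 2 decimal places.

123.40

Sorted: 35, 101, 118, 130, 140, 143, 221, 532.
n = 8.
r = 1 + (35/100)·(8 − 1) = 1 + 2.45 = 3.45.
Rank 3 is 118 and rank 4 is 130.
Interpolate: 118 + 0.45·(130 − 118) = 118 + 0.45·12 = 123.4.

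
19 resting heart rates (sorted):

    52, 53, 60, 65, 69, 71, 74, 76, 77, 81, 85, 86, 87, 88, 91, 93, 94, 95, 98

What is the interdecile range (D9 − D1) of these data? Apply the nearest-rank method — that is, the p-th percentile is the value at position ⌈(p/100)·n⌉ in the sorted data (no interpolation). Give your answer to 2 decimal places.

42.00

n = 19.
P10: rank ⌈10/100·19⌉ = 2 → 53.
P90: rank ⌈90/100·19⌉ = 18 → 95.
Difference: 95 − 53 = 42.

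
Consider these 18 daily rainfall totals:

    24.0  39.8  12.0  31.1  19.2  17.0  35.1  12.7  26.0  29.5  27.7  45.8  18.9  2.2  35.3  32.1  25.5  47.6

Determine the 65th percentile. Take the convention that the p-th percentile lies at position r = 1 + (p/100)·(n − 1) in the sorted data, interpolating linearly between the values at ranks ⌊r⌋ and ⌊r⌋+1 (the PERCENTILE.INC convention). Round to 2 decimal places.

Sorted: 2.2, 12.0, 12.7, 17.0, 18.9, 19.2, 24.0, 25.5, 26.0, 27.7, 29.5, 31.1, 32.1, 35.1, 35.3, 39.8, 45.8, 47.6.
n = 18.
r = 1 + (65/100)·(18 − 1) = 1 + 11.05 = 12.05.
Rank 12 is 31.1 and rank 13 is 32.1.
Interpolate: 31.1 + 0.05·(32.1 − 31.1) = 31.1 + 0.05·1 = 31.15.

31.15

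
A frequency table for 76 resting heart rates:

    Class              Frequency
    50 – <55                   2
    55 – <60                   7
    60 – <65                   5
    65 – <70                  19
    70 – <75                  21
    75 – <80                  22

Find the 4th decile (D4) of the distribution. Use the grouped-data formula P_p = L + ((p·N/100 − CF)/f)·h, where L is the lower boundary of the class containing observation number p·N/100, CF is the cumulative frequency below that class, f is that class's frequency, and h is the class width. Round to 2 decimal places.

69.32

N = 76; target position k = 40/100 · 76 = 30.4.
Cumulative frequencies: 2, 9, 14, 33, 54, 76.
Observation 30.4 falls in the class 65 – <70.
L = 65, CF = 14, f = 19, h = 5.
P40 = 65 + ((30.4 − 14)/19)·5 = 65 + 4.31579 = 69.3158.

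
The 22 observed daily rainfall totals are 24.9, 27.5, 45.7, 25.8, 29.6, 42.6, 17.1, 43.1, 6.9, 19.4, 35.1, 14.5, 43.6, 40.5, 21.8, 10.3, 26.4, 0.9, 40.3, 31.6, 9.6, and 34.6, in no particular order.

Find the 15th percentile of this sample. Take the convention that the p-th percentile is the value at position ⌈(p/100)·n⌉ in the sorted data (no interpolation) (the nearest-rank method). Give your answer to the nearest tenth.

Sorted: 0.9, 6.9, 9.6, 10.3, 14.5, 17.1, 19.4, 21.8, 24.9, 25.8, 26.4, 27.5, 29.6, 31.6, 34.6, 35.1, 40.3, 40.5, 42.6, 43.1, 43.6, 45.7.
n = 22.
Position = ⌈15/100 · 22⌉ = ⌈3.3⌉ = 4.
The value at rank 4 is 10.3.

10.3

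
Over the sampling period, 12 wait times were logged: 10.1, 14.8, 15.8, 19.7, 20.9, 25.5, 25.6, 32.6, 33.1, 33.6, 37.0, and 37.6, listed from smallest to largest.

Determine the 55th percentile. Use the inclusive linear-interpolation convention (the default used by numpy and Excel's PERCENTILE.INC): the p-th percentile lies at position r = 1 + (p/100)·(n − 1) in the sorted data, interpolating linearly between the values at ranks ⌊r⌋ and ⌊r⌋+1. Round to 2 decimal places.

25.95

n = 12.
r = 1 + (55/100)·(12 − 1) = 1 + 6.05 = 7.05.
Rank 7 is 25.6 and rank 8 is 32.6.
Interpolate: 25.6 + 0.05·(32.6 − 25.6) = 25.6 + 0.05·7 = 25.95.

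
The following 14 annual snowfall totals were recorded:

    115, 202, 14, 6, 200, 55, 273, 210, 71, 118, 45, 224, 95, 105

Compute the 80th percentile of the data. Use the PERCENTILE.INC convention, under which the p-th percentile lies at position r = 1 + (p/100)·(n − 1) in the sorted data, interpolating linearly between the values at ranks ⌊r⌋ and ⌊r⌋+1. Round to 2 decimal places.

205.20

Sorted: 6, 14, 45, 55, 71, 95, 105, 115, 118, 200, 202, 210, 224, 273.
n = 14.
r = 1 + (80/100)·(14 − 1) = 1 + 10.4 = 11.4.
Rank 11 is 202 and rank 12 is 210.
Interpolate: 202 + 0.4·(210 − 202) = 202 + 0.4·8 = 205.2.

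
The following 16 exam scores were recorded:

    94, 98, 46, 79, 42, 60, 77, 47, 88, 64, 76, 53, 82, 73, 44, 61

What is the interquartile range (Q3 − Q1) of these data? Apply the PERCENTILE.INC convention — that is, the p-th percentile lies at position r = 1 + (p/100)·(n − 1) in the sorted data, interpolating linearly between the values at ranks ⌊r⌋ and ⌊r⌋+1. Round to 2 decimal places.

Sorted: 42, 44, 46, 47, 53, 60, 61, 64, 73, 76, 77, 79, 82, 88, 94, 98.
n = 16.
P25: r = 4.75; ranks 4–5 are 47, 53; interpolating gives 51.5.
P75: r = 12.25; ranks 12–13 are 79, 82; interpolating gives 79.75.
Difference: 79.75 − 51.5 = 28.25.

28.25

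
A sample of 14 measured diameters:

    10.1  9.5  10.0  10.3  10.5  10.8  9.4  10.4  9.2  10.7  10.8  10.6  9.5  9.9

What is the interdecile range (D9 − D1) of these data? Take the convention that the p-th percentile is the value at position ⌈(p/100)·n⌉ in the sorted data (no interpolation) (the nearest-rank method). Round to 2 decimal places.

Sorted: 9.2, 9.4, 9.5, 9.5, 9.9, 10.0, 10.1, 10.3, 10.4, 10.5, 10.6, 10.7, 10.8, 10.8.
n = 14.
P10: rank ⌈10/100·14⌉ = 2 → 9.4.
P90: rank ⌈90/100·14⌉ = 13 → 10.8.
Difference: 10.8 − 9.4 = 1.4.

1.40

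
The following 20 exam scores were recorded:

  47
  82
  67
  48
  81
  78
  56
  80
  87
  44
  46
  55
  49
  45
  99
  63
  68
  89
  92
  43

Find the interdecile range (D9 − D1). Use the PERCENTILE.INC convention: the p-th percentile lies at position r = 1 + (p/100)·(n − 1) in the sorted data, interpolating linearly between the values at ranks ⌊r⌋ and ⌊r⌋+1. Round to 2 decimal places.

Sorted: 43, 44, 45, 46, 47, 48, 49, 55, 56, 63, 67, 68, 78, 80, 81, 82, 87, 89, 92, 99.
n = 20.
P10: r = 2.9; ranks 2–3 are 44, 45; interpolating gives 44.9.
P90: r = 18.1; ranks 18–19 are 89, 92; interpolating gives 89.3.
Difference: 89.3 − 44.9 = 44.4.

44.40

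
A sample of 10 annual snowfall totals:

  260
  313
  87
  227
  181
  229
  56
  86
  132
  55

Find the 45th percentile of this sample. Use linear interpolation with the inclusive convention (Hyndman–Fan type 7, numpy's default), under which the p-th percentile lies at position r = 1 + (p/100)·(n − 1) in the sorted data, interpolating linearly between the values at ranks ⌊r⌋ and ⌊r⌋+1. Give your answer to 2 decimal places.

134.45

Sorted: 55, 56, 86, 87, 132, 181, 227, 229, 260, 313.
n = 10.
r = 1 + (45/100)·(10 − 1) = 1 + 4.05 = 5.05.
Rank 5 is 132 and rank 6 is 181.
Interpolate: 132 + 0.05·(181 − 132) = 132 + 0.05·49 = 134.45.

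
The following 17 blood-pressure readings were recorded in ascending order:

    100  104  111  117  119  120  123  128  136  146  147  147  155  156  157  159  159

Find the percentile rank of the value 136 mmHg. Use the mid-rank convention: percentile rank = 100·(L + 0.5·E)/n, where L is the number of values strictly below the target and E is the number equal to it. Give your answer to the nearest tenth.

50.0

Count below 136: L = 8; count equal: E = 1; n = 17.
Percentile rank = 100·(8 + 0.5·1)/17 = 100·8.5/17 = 50.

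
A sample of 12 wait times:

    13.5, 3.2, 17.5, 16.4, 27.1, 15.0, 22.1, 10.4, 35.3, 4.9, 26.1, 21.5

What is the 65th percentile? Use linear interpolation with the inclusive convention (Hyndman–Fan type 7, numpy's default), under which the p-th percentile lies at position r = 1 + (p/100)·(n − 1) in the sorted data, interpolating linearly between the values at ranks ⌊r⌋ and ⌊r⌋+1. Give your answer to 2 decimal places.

21.59

Sorted: 3.2, 4.9, 10.4, 13.5, 15.0, 16.4, 17.5, 21.5, 22.1, 26.1, 27.1, 35.3.
n = 12.
r = 1 + (65/100)·(12 − 1) = 1 + 7.15 = 8.15.
Rank 8 is 21.5 and rank 9 is 22.1.
Interpolate: 21.5 + 0.15·(22.1 − 21.5) = 21.5 + 0.15·0.6 = 21.59.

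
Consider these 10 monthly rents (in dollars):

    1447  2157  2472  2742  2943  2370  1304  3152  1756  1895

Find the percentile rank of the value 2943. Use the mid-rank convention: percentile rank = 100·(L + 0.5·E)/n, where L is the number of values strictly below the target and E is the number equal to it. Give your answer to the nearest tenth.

Sorted: 1304, 1447, 1756, 1895, 2157, 2370, 2472, 2742, 2943, 3152.
Count below 2943: L = 8; count equal: E = 1; n = 10.
Percentile rank = 100·(8 + 0.5·1)/10 = 100·8.5/10 = 85.

85.0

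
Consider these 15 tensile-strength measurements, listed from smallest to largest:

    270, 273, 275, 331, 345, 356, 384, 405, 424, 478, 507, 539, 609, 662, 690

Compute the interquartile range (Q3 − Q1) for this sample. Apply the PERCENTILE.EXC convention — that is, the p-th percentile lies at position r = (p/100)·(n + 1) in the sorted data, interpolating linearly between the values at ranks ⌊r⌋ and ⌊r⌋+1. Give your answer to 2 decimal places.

n = 15.
P25: r = 4 (integer) → 331.
P75: r = 12 (integer) → 539.
Difference: 539 − 331 = 208.

208.00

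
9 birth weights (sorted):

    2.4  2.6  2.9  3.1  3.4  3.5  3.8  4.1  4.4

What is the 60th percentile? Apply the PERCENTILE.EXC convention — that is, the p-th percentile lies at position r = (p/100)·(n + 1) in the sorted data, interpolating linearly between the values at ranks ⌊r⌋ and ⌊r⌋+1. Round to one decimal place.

n = 9.
r = (60/100)·(9 + 1) = 6.
r is an integer, so P60 is the value at rank 6: 3.5.

3.5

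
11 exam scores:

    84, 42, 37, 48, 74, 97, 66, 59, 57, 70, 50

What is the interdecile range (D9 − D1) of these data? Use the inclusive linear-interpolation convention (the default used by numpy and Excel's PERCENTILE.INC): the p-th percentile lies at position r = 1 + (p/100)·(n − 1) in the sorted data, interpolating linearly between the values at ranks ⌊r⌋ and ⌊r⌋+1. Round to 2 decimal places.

Sorted: 37, 42, 48, 50, 57, 59, 66, 70, 74, 84, 97.
n = 11.
P10: r = 2 (integer) → 42.
P90: r = 10 (integer) → 84.
Difference: 84 − 42 = 42.

42.00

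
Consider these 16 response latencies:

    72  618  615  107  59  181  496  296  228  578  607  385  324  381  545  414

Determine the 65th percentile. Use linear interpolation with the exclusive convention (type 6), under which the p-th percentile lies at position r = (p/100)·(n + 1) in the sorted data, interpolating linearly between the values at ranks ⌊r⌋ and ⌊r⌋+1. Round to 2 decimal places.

498.45

Sorted: 59, 72, 107, 181, 228, 296, 324, 381, 385, 414, 496, 545, 578, 607, 615, 618.
n = 16.
r = (65/100)·(16 + 1) = 11.05.
Rank 11 is 496 and rank 12 is 545.
Interpolate: 496 + 0.05·(545 − 496) = 496 + 0.05·49 = 498.45.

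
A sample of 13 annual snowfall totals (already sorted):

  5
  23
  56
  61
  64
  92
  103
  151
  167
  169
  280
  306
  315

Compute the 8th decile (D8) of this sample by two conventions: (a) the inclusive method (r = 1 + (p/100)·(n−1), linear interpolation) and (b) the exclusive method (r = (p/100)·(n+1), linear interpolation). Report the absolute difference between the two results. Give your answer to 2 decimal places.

49.60

n = 13.
(a) r = 10.6; between ranks 10 (169) and 11 (280): 235.6.
(b) r = 11.2; between ranks 11 (280) and 12 (306): 285.2.
|235.6 − 285.2| = 49.6.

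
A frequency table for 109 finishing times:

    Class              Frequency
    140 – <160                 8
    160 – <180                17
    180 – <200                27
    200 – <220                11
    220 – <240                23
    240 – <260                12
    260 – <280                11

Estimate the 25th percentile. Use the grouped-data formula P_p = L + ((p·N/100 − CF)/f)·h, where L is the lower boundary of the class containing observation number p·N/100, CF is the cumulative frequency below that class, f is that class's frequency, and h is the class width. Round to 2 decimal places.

181.67

N = 109; target position k = 25/100 · 109 = 27.25.
Cumulative frequencies: 8, 25, 52, 63, 86, 98, 109.
Observation 27.25 falls in the class 180 – <200.
L = 180, CF = 25, f = 27, h = 20.
P25 = 180 + ((27.25 − 25)/27)·20 = 180 + 1.66667 = 181.667.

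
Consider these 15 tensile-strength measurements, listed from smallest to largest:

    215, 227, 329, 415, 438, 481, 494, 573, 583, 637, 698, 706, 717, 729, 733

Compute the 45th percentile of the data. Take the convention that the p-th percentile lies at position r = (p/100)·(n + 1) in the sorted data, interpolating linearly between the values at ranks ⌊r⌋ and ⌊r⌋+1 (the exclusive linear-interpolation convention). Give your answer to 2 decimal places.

n = 15.
r = (45/100)·(15 + 1) = 7.2.
Rank 7 is 494 and rank 8 is 573.
Interpolate: 494 + 0.2·(573 − 494) = 494 + 0.2·79 = 509.8.

509.80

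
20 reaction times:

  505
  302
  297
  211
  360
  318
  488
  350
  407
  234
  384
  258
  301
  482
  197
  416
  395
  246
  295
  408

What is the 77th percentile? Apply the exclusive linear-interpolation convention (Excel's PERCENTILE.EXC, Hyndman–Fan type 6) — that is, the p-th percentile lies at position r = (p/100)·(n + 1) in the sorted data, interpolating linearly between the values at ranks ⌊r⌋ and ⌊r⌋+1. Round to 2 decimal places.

409.36

Sorted: 197, 211, 234, 246, 258, 295, 297, 301, 302, 318, 350, 360, 384, 395, 407, 408, 416, 482, 488, 505.
n = 20.
r = (77/100)·(20 + 1) = 16.17.
Rank 16 is 408 and rank 17 is 416.
Interpolate: 408 + 0.17·(416 − 408) = 408 + 0.17·8 = 409.36.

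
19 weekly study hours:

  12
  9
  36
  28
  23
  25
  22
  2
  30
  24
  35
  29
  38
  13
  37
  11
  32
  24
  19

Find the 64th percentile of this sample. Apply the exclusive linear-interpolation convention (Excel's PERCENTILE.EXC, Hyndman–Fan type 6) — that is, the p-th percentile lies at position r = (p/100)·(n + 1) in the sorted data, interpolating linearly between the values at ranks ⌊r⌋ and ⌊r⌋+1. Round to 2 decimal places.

28.80

Sorted: 2, 9, 11, 12, 13, 19, 22, 23, 24, 24, 25, 28, 29, 30, 32, 35, 36, 37, 38.
n = 19.
r = (64/100)·(19 + 1) = 12.8.
Rank 12 is 28 and rank 13 is 29.
Interpolate: 28 + 0.8·(29 − 28) = 28 + 0.8·1 = 28.8.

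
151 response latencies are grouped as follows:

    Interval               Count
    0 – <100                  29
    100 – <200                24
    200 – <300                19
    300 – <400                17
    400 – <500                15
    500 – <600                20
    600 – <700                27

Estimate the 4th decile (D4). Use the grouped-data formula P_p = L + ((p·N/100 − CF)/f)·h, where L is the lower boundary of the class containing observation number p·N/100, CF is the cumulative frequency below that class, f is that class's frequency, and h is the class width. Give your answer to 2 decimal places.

N = 151; target position k = 40/100 · 151 = 60.4.
Cumulative frequencies: 29, 53, 72, 89, 104, 124, 151.
Observation 60.4 falls in the class 200 – <300.
L = 200, CF = 53, f = 19, h = 100.
P40 = 200 + ((60.4 − 53)/19)·100 = 200 + 38.9474 = 238.947.

238.95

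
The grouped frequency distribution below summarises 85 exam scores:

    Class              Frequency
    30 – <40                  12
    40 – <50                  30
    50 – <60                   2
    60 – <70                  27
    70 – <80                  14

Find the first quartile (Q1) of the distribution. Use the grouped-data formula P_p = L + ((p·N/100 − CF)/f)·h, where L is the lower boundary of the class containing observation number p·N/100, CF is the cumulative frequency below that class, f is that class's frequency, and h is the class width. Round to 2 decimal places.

43.08

N = 85; target position k = 25/100 · 85 = 21.25.
Cumulative frequencies: 12, 42, 44, 71, 85.
Observation 21.25 falls in the class 40 – <50.
L = 40, CF = 12, f = 30, h = 10.
P25 = 40 + ((21.25 − 12)/30)·10 = 40 + 3.08333 = 43.0833.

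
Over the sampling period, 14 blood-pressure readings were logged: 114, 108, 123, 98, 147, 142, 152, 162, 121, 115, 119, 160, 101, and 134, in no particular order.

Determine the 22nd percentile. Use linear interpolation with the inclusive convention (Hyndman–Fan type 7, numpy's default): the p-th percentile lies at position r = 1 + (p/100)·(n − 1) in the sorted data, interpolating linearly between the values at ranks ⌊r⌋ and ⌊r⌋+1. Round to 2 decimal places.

Sorted: 98, 101, 108, 114, 115, 119, 121, 123, 134, 142, 147, 152, 160, 162.
n = 14.
r = 1 + (22/100)·(14 − 1) = 1 + 2.86 = 3.86.
Rank 3 is 108 and rank 4 is 114.
Interpolate: 108 + 0.86·(114 − 108) = 108 + 0.86·6 = 113.16.

113.16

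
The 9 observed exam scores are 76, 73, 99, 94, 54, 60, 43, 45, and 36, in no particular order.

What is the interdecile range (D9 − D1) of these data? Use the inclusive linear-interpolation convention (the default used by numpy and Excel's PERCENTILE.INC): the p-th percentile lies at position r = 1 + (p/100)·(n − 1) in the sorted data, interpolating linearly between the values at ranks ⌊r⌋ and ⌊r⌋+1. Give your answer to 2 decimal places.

Sorted: 36, 43, 45, 54, 60, 73, 76, 94, 99.
n = 9.
P10: r = 1.8; ranks 1–2 are 36, 43; interpolating gives 41.6.
P90: r = 8.2; ranks 8–9 are 94, 99; interpolating gives 95.
Difference: 95 − 41.6 = 53.4.

53.40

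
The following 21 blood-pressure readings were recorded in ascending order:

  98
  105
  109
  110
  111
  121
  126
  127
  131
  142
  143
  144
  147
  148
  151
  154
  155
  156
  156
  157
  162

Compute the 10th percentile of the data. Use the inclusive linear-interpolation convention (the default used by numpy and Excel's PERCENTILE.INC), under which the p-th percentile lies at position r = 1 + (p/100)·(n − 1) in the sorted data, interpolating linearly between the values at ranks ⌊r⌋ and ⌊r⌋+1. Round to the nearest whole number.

109

n = 21.
r = 1 + (10/100)·(21 − 1) = 1 + 2 = 3.
r is an integer, so P10 is the value at rank 3: 109.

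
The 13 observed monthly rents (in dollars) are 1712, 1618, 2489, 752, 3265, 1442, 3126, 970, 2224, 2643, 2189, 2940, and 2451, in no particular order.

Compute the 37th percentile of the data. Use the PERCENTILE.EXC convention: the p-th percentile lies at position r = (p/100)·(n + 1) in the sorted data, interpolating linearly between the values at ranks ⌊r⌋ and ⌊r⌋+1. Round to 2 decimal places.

1797.86

Sorted: 752, 970, 1442, 1618, 1712, 2189, 2224, 2451, 2489, 2643, 2940, 3126, 3265.
n = 13.
r = (37/100)·(13 + 1) = 5.18.
Rank 5 is 1712 and rank 6 is 2189.
Interpolate: 1712 + 0.18·(2189 − 1712) = 1712 + 0.18·477 = 1797.86.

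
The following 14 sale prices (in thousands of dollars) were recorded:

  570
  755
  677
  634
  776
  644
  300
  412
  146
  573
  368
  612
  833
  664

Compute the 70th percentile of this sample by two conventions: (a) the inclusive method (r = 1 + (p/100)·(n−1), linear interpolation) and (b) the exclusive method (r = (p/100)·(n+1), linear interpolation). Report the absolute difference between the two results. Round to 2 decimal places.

5.20

Sorted: 146, 300, 368, 412, 570, 573, 612, 634, 644, 664, 677, 755, 776, 833.
n = 14.
(a) r = 10.1; between ranks 10 (664) and 11 (677): 665.3.
(b) r = 10.5; between ranks 10 (664) and 11 (677): 670.5.
|665.3 − 670.5| = 5.2.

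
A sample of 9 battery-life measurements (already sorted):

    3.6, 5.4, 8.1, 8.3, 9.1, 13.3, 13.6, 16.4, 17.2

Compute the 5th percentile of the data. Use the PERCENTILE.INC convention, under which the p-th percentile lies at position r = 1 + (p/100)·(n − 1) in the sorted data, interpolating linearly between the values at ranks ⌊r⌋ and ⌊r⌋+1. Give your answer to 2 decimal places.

n = 9.
r = 1 + (5/100)·(9 − 1) = 1 + 0.4 = 1.4.
Rank 1 is 3.6 and rank 2 is 5.4.
Interpolate: 3.6 + 0.4·(5.4 − 3.6) = 3.6 + 0.4·1.8 = 4.32.

4.32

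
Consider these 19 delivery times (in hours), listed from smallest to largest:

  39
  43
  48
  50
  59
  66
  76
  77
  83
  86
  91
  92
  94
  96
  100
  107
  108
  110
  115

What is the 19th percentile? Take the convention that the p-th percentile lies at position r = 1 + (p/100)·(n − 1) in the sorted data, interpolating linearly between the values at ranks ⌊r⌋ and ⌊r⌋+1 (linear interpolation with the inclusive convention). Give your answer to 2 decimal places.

53.78

n = 19.
r = 1 + (19/100)·(19 − 1) = 1 + 3.42 = 4.42.
Rank 4 is 50 and rank 5 is 59.
Interpolate: 50 + 0.42·(59 − 50) = 50 + 0.42·9 = 53.78.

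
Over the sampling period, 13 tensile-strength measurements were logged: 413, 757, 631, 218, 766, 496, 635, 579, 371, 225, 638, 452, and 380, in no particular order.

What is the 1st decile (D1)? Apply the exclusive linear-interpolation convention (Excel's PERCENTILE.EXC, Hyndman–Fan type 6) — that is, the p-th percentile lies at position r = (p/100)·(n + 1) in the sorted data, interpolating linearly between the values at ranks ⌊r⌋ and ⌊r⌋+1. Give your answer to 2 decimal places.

Sorted: 218, 225, 371, 380, 413, 452, 496, 579, 631, 635, 638, 757, 766.
n = 13.
r = (10/100)·(13 + 1) = 1.4.
Rank 1 is 218 and rank 2 is 225.
Interpolate: 218 + 0.4·(225 − 218) = 218 + 0.4·7 = 220.8.

220.80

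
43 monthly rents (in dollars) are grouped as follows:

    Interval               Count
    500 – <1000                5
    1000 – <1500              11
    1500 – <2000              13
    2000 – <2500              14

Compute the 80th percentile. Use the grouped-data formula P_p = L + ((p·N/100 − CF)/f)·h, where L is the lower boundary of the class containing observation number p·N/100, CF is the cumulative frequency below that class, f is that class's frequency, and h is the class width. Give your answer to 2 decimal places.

2192.86

N = 43; target position k = 80/100 · 43 = 34.4.
Cumulative frequencies: 5, 16, 29, 43.
Observation 34.4 falls in the class 2000 – <2500.
L = 2000, CF = 29, f = 14, h = 500.
P80 = 2000 + ((34.4 − 29)/14)·500 = 2000 + 192.857 = 2192.86.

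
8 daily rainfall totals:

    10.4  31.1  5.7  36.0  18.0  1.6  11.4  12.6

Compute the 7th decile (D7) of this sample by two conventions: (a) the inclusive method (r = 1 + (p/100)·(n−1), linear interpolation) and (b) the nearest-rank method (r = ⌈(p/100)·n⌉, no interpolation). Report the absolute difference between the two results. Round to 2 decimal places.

Sorted: 1.6, 5.7, 10.4, 11.4, 12.6, 18.0, 31.1, 36.0.
n = 8.
(a) r = 5.9; between ranks 5 (12.6) and 6 (18.0): 17.46.
(b) the nearest-rank method: rank 6 → 18.
|17.46 − 18| = 0.54.

0.54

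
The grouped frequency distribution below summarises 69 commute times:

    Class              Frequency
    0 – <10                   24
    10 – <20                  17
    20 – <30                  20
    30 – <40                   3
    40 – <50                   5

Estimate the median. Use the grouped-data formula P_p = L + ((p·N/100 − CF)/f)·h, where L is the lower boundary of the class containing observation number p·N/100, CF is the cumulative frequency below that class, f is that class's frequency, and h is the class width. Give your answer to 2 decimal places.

16.18

N = 69; target position k = 50/100 · 69 = 34.5.
Cumulative frequencies: 24, 41, 61, 64, 69.
Observation 34.5 falls in the class 10 – <20.
L = 10, CF = 24, f = 17, h = 10.
P50 = 10 + ((34.5 − 24)/17)·10 = 10 + 6.17647 = 16.1765.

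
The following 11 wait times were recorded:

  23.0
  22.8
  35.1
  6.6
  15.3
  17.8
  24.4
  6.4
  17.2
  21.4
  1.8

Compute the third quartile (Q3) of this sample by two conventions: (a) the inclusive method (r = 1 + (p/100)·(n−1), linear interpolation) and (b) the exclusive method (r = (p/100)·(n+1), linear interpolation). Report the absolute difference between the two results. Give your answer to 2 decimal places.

0.10

Sorted: 1.8, 6.4, 6.6, 15.3, 17.2, 17.8, 21.4, 22.8, 23.0, 24.4, 35.1.
n = 11.
(a) r = 8.5; between ranks 8 (22.8) and 9 (23.0): 22.9.
(b) r = 9 → value at rank 9 = 23.
|22.9 − 23| = 0.1.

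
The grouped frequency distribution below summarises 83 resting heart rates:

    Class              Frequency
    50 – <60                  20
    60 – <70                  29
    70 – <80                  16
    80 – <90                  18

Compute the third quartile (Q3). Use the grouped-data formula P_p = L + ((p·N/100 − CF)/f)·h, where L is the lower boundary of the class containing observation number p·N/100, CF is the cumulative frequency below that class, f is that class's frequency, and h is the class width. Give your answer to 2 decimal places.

N = 83; target position k = 75/100 · 83 = 62.25.
Cumulative frequencies: 20, 49, 65, 83.
Observation 62.25 falls in the class 70 – <80.
L = 70, CF = 49, f = 16, h = 10.
P75 = 70 + ((62.25 − 49)/16)·10 = 70 + 8.28125 = 78.2812.

78.28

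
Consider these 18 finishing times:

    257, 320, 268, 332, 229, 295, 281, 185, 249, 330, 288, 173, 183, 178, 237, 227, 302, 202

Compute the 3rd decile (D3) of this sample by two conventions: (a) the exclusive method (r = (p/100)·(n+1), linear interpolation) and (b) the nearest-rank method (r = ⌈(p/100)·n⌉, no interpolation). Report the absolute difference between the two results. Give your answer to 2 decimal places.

7.50

Sorted: 173, 178, 183, 185, 202, 227, 229, 237, 249, 257, 268, 281, 288, 295, 302, 320, 330, 332.
n = 18.
(a) r = 5.7; between ranks 5 (202) and 6 (227): 219.5.
(b) the nearest-rank method: rank 6 → 227.
|219.5 − 227| = 7.5.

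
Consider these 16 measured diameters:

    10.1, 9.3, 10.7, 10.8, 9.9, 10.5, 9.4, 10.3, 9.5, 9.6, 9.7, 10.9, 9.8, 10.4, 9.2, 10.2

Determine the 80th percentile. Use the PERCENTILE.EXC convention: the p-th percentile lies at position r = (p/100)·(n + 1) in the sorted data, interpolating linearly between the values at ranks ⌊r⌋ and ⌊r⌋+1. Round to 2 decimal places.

Sorted: 9.2, 9.3, 9.4, 9.5, 9.6, 9.7, 9.8, 9.9, 10.1, 10.2, 10.3, 10.4, 10.5, 10.7, 10.8, 10.9.
n = 16.
r = (80/100)·(16 + 1) = 13.6.
Rank 13 is 10.5 and rank 14 is 10.7.
Interpolate: 10.5 + 0.6·(10.7 − 10.5) = 10.5 + 0.6·0.2 = 10.62.

10.62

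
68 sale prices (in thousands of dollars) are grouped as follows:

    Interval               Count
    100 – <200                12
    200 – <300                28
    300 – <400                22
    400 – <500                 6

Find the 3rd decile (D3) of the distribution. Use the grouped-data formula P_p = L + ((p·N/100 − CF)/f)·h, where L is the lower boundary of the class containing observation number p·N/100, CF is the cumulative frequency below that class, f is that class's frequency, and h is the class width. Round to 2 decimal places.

N = 68; target position k = 30/100 · 68 = 20.4.
Cumulative frequencies: 12, 40, 62, 68.
Observation 20.4 falls in the class 200 – <300.
L = 200, CF = 12, f = 28, h = 100.
P30 = 200 + ((20.4 − 12)/28)·100 = 200 + 30 = 230.

230.00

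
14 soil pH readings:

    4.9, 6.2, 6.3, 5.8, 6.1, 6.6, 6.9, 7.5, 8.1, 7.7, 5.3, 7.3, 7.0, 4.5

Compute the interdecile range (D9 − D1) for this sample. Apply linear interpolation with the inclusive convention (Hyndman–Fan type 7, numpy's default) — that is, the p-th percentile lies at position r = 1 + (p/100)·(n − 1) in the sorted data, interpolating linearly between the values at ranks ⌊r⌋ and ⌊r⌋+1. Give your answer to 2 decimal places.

Sorted: 4.5, 4.9, 5.3, 5.8, 6.1, 6.2, 6.3, 6.6, 6.9, 7.0, 7.3, 7.5, 7.7, 8.1.
n = 14.
P10: r = 2.3; ranks 2–3 are 4.9, 5.3; interpolating gives 5.02.
P90: r = 12.7; ranks 12–13 are 7.5, 7.7; interpolating gives 7.64.
Difference: 7.64 − 5.02 = 2.62.

2.62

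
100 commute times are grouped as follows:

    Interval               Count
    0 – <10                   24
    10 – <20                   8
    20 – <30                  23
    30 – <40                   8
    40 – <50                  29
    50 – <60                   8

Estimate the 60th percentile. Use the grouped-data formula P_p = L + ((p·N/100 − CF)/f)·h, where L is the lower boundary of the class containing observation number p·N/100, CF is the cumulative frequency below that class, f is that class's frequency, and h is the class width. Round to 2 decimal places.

N = 100; target position k = 60/100 · 100 = 60.
Cumulative frequencies: 24, 32, 55, 63, 92, 100.
Observation 60 falls in the class 30 – <40.
L = 30, CF = 55, f = 8, h = 10.
P60 = 30 + ((60 − 55)/8)·10 = 30 + 6.25 = 36.25.

36.25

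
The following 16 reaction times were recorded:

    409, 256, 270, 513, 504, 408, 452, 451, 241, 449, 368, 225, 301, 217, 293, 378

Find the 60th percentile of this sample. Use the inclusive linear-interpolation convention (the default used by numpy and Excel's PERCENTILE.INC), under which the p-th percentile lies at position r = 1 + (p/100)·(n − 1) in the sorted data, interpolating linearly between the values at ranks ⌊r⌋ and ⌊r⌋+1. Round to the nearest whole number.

Sorted: 217, 225, 241, 256, 270, 293, 301, 368, 378, 408, 409, 449, 451, 452, 504, 513.
n = 16.
r = 1 + (60/100)·(16 − 1) = 1 + 9 = 10.
r is an integer, so P60 is the value at rank 10: 408.

408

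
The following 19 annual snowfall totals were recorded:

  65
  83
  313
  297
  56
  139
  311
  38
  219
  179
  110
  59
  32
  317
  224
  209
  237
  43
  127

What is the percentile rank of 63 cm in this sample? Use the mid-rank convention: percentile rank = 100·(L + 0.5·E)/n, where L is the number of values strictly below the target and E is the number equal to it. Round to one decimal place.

Sorted: 32, 38, 43, 56, 59, 65, 83, 110, 127, 139, 179, 209, 219, 224, 237, 297, 311, 313, 317.
Count below 63: L = 5; count equal: E = 0; n = 19.
Percentile rank = 100·(5 + 0.5·0)/19 = 100·5/19 = 26.32.

26.3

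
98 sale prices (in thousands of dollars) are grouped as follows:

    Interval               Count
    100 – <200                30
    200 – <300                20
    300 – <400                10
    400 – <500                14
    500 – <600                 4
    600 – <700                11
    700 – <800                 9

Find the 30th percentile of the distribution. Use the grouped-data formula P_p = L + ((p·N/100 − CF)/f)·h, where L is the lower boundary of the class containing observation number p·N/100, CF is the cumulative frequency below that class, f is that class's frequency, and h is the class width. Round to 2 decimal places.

N = 98; target position k = 30/100 · 98 = 29.4.
Cumulative frequencies: 30, 50, 60, 74, 78, 89, 98.
Observation 29.4 falls in the class 100 – <200.
L = 100, CF = 0, f = 30, h = 100.
P30 = 100 + ((29.4 − 0)/30)·100 = 100 + 98 = 198.

198.00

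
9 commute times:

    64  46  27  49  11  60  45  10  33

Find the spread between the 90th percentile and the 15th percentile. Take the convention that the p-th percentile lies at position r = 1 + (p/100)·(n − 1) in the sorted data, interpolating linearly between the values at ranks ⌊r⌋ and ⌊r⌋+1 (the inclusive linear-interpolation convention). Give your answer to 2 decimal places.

46.60

Sorted: 10, 11, 27, 33, 45, 46, 49, 60, 64.
n = 9.
P15: r = 2.2; ranks 2–3 are 11, 27; interpolating gives 14.2.
P90: r = 8.2; ranks 8–9 are 60, 64; interpolating gives 60.8.
Difference: 60.8 − 14.2 = 46.6.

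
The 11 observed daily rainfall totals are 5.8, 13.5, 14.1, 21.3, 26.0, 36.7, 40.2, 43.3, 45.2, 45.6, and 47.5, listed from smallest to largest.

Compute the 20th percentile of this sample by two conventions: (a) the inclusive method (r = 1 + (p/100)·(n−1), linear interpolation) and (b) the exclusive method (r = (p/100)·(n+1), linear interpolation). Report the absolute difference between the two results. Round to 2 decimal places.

n = 11.
(a) r = 3 → value at rank 3 = 14.1.
(b) r = 2.4; between ranks 2 (13.5) and 3 (14.1): 13.74.
|14.1 − 13.74| = 0.36.

0.36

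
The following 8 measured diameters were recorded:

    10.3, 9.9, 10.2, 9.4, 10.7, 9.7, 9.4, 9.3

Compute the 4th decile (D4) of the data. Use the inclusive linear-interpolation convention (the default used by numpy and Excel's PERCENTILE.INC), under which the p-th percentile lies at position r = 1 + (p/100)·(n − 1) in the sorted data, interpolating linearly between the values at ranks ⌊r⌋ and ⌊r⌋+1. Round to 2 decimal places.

Sorted: 9.3, 9.4, 9.4, 9.7, 9.9, 10.2, 10.3, 10.7.
n = 8.
r = 1 + (40/100)·(8 − 1) = 1 + 2.8 = 3.8.
Rank 3 is 9.4 and rank 4 is 9.7.
Interpolate: 9.4 + 0.8·(9.7 − 9.4) = 9.4 + 0.8·0.3 = 9.64.

9.64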